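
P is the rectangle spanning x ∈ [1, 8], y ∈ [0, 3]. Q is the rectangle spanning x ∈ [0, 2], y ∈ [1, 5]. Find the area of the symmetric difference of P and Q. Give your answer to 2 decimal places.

|P∩Q|: x∈[1,2], y∈[1,3] → 1·2 = 2.
|P △ Q| = |P| + |Q| − 2·|P∩Q| = 21 + 8 − 4 = 25.00.

25.00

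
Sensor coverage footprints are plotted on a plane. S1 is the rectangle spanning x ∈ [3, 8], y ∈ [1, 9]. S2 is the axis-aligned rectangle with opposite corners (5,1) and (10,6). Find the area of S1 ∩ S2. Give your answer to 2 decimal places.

15.00

|S1∩S2|: x∈[5,8], y∈[1,6] → 3·5 = 15.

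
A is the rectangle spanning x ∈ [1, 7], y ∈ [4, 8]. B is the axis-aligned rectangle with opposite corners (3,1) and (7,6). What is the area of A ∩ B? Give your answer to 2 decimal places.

8.00

|A∩B|: x∈[3,7], y∈[4,6] → 4·2 = 8.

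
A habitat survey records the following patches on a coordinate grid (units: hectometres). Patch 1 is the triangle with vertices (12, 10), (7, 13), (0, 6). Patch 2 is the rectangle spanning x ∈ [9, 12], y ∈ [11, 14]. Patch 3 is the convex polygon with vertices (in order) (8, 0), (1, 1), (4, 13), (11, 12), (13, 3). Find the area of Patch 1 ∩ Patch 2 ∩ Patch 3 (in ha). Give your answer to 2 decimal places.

0.53

The intersection is the polygon with vertices (9,11), (9,11.8), (10.333,11).
By the shoelace formula its area is 0.53.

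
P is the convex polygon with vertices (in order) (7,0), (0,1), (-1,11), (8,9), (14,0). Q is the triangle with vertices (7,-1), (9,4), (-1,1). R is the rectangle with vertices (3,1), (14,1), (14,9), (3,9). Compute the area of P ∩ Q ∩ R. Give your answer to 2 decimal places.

10.80

The intersection is the polygon with vertices (9,4), (7.8,1), (3,1), (3,2.2).
By the shoelace formula its area is 10.80.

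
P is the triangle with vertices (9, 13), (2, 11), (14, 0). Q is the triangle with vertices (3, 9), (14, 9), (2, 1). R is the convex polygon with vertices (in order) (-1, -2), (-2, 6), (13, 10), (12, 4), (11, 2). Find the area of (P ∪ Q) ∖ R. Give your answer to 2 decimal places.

|P ∪ Q| = 79.0761.
|(P ∪ Q) ∩ R| = 47.3957.
|(P ∪ Q) ∖ R| = 79.0761 − 47.3957 = 31.68.

31.68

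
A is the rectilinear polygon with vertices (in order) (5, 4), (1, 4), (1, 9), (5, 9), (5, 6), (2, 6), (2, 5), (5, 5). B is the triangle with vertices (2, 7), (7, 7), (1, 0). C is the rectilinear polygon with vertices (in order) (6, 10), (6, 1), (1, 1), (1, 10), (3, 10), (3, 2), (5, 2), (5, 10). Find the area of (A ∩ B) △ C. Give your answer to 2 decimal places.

30.17

|A ∩ B| = 6.4524.
|(A ∩ B) ∩ C| = 2.6429.
|(A ∩ B) △ C| = 6.4524 + 29 − 5.2857 = 30.17.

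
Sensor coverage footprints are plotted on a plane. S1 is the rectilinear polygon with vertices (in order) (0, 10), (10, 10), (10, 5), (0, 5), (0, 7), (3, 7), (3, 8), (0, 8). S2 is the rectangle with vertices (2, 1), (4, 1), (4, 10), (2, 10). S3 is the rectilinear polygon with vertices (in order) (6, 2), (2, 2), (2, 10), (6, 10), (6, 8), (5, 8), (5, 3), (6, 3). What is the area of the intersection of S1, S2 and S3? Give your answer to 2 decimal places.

9.00

The intersection is the polygon with vertices (4,5), (2,5), (2,7), (3,7), (3,8), (2,8), (2,10), (4,10).
By the shoelace formula its area is 9.00.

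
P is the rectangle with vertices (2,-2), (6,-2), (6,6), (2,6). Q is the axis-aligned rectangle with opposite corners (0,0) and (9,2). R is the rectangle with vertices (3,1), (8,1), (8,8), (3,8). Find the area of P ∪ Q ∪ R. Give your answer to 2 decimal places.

By inclusion–exclusion:
Individual areas: |P| = 32, |Q| = 18, |R| = 35.
|P∩Q|: x∈[2,6], y∈[0,2] → 4·2 = 8.
|P∩R|: x∈[3,6], y∈[1,6] → 3·5 = 15.
|Q∩R|: x∈[3,8], y∈[1,2] → 5·1 = 5.
|P∩Q∩R| = 3.
|P ∪ Q ∪ R| = 85 − 28 + 3 = 60.00.

60.00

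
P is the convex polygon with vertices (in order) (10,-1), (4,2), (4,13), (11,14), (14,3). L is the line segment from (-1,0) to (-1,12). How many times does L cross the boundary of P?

The segment lies entirely outside P and never meets its boundary.

0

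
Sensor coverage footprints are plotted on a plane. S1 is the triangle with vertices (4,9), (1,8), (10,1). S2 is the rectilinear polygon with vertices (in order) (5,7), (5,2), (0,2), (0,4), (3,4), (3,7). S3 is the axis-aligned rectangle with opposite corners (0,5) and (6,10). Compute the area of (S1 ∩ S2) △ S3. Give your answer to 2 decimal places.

27.35

|S1 ∩ S2| = 2.6667.
|(S1 ∩ S2) ∩ S3| = 2.6587.
|(S1 ∩ S2) △ S3| = 2.6667 + 30 − 5.3175 = 27.35.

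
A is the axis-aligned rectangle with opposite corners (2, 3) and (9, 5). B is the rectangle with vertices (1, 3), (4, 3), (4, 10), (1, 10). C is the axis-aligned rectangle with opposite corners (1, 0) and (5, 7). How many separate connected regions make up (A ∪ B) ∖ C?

2

(A ∪ B) ∖ C splits into 2 disjoint pieces (area 8, area 9).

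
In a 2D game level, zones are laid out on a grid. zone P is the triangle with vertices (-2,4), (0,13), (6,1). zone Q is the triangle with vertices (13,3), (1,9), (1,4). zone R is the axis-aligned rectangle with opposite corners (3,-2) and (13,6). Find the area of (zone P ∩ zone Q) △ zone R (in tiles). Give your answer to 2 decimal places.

|zone P ∩ zone Q| = 11.4493.
|(zone P ∩ zone Q) ∩ zone R| = 2.3659.
|(zone P ∩ zone Q) △ zone R| = 11.4493 + 80 − 4.7319 = 86.72.

86.72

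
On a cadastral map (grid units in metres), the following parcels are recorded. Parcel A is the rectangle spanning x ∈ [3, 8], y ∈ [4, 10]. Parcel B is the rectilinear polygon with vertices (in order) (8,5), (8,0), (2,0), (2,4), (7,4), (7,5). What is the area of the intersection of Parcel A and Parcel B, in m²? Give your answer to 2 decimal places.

1.00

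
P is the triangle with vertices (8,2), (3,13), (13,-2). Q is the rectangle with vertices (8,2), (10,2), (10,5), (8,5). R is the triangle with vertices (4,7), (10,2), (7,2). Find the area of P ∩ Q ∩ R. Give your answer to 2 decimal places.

1.67

The intersection is the polygon with vertices (8,2), (8,3.667), (10,2).
By the shoelace formula its area is 1.67.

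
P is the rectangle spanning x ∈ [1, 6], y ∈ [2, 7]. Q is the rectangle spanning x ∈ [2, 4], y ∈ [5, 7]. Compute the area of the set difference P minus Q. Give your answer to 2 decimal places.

|P∩Q|: x∈[2,4], y∈[5,7] → 2·2 = 4.
|P| = 25.
|P ∖ Q| = |P| − |P∩Q| = 25 − 4 = 21.00.

21.00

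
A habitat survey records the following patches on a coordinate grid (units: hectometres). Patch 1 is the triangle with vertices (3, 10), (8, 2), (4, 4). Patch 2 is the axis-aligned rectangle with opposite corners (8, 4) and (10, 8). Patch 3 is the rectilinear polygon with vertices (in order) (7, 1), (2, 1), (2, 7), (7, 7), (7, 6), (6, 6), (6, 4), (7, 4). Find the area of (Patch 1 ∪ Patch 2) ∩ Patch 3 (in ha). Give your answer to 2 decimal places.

7.94

The region (Patch 1 ∪ Patch 2) ∩ Patch 3 is the polygon with vertices (4,4), (3.5,7), (4.875,7), (6,5.2), (6,4), (6.75,4), (7,3.6), (7,2.5).
By the shoelace formula its area is 7.94.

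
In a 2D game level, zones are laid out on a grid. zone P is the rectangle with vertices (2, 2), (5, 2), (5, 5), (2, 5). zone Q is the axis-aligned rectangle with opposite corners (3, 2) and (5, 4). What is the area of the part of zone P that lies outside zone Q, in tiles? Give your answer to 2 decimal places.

5.00

|zone P∩zone Q|: x∈[3,5], y∈[2,4] → 2·2 = 4.
|zone P| = 9.
|zone P ∖ zone Q| = |zone P| − |zone P∩zone Q| = 9 − 4 = 5.00.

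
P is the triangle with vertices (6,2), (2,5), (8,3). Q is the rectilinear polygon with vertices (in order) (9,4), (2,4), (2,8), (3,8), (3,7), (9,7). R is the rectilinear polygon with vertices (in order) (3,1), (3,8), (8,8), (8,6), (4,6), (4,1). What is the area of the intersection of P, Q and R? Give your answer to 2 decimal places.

The intersection is the polygon with vertices (4,4.333), (4,4), (3.333,4), (3,4.25), (3,4.667).
By the shoelace formula its area is 0.46.

0.46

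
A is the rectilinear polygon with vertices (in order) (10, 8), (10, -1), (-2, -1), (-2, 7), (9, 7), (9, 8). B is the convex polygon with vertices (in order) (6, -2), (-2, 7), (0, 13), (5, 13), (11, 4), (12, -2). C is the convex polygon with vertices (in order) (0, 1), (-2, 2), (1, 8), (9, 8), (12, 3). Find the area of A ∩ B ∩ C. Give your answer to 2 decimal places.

The intersection is the polygon with vertices (-0.4,5.2), (0.5,7), (9,7), (10,5.5), (10,2.667), (2.903,1.484).
By the shoelace formula its area is 45.47.

45.47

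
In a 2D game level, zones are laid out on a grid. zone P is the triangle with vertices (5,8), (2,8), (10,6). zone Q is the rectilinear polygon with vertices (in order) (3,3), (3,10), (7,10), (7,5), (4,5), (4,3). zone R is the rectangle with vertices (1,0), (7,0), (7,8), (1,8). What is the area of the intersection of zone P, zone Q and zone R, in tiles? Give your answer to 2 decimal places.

The intersection is the polygon with vertices (7,7.2), (7,6.75), (3,7.75), (3,8), (5,8).
By the shoelace formula its area is 2.20.

2.20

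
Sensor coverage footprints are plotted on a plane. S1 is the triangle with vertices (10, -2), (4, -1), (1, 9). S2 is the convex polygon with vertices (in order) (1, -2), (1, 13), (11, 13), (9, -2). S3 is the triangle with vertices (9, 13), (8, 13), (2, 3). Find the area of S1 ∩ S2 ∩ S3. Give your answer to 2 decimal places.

The intersection is the polygon with vertices (2.533,3.889), (3.654,5.756), (3.802,5.575), (2.56,3.8).
By the shoelace formula its area is 0.32.

0.32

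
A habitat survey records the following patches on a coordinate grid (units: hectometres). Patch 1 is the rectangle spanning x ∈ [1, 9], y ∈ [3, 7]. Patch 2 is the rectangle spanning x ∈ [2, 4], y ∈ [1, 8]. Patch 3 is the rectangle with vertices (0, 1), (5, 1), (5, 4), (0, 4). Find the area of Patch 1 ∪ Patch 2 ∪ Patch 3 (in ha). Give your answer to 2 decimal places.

45.00

By inclusion–exclusion:
Individual areas: |Patch 1| = 32, |Patch 2| = 14, |Patch 3| = 15.
|Patch 1∩Patch 2|: x∈[2,4], y∈[3,7] → 2·4 = 8.
|Patch 1∩Patch 3|: x∈[1,5], y∈[3,4] → 4·1 = 4.
|Patch 2∩Patch 3|: x∈[2,4], y∈[1,4] → 2·3 = 6.
|Patch 1∩Patch 2∩Patch 3| = 2.
|Patch 1 ∪ Patch 2 ∪ Patch 3| = 61 − 18 + 2 = 45.00.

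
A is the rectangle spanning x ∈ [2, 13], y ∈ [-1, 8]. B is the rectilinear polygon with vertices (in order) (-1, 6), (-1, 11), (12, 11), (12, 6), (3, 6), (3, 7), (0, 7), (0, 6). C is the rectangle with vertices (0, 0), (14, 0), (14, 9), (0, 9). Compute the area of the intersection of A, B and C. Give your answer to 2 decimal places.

19.00

The intersection is the polygon with vertices (12,8), (12,6), (3,6), (3,7), (2,7), (2,8).
By the shoelace formula its area is 19.00.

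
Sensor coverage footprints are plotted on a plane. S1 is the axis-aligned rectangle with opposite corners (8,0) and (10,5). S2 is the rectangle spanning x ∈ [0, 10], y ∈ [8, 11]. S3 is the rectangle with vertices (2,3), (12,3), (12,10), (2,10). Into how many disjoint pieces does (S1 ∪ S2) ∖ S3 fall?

2

(S1 ∪ S2) ∖ S3 splits into 2 disjoint pieces (area 6, area 14).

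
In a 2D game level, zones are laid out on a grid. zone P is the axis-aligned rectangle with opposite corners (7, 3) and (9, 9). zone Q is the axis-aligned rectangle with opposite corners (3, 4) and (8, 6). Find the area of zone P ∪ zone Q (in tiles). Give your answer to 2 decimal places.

By inclusion–exclusion:
Individual areas: |zone P| = 12, |zone Q| = 10.
|zone P∩zone Q|: x∈[7,8], y∈[4,6] → 1·2 = 2.
|zone P ∪ zone Q| = 22 − 2 = 20.00.

20.00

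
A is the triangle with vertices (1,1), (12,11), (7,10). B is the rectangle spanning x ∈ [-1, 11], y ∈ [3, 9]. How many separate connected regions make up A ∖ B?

2

A ∖ B splits into 2 disjoint pieces (area 0.8667, area 5.6333).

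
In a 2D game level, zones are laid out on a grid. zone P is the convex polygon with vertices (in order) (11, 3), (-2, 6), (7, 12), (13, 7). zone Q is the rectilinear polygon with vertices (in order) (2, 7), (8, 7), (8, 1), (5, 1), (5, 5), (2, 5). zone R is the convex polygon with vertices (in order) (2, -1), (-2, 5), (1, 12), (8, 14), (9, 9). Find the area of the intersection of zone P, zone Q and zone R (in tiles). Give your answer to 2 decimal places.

The intersection is the polygon with vertices (5,5), (2.333,5), (2,5.077), (2,7), (7.6,7), (5.662,4.232), (5,4.385).
By the shoelace formula its area is 10.45.

10.45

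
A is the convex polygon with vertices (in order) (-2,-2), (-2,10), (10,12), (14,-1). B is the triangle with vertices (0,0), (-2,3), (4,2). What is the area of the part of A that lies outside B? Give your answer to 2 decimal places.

170.00

|A| = 178, |A∩B| = 8.
|A ∖ B| = |A| − |A∩B| = 178 − 8 = 170.00.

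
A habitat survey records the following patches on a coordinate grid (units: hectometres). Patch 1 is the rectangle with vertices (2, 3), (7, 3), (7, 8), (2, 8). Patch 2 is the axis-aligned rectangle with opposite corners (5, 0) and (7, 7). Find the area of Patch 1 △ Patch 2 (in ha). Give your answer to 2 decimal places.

23.00

|Patch 1∩Patch 2|: x∈[5,7], y∈[3,7] → 2·4 = 8.
|Patch 1 △ Patch 2| = |Patch 1| + |Patch 2| − 2·|Patch 1∩Patch 2| = 25 + 14 − 16 = 23.00.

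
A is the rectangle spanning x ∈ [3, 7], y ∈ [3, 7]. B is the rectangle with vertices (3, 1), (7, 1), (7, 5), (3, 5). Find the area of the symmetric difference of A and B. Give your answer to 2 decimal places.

|A∩B|: x∈[3,7], y∈[3,5] → 4·2 = 8.
|A △ B| = |A| + |B| − 2·|A∩B| = 16 + 16 − 16 = 16.00.

16.00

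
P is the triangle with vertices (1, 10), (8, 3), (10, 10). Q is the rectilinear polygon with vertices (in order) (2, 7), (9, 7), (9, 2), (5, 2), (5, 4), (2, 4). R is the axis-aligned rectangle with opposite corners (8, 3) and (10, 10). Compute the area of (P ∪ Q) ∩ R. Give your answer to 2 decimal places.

8.75

The region (P ∪ Q) ∩ R is the polygon with vertices (10,10), (9,6.5), (9,3), (8,3), (8,10).
By the shoelace formula its area is 8.75.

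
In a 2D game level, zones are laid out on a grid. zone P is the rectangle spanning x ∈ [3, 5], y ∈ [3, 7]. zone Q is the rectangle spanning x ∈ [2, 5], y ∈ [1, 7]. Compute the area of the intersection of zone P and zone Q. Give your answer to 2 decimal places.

|zone P∩zone Q|: x∈[3,5], y∈[3,7] → 2·4 = 8.

8.00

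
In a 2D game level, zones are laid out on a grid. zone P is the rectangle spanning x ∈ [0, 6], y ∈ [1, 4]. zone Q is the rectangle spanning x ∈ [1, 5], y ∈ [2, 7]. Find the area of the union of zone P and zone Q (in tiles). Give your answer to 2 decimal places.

By inclusion–exclusion:
Individual areas: |zone P| = 18, |zone Q| = 20.
|zone P∩zone Q|: x∈[1,5], y∈[2,4] → 4·2 = 8.
|zone P ∪ zone Q| = 38 − 8 = 30.00.

30.00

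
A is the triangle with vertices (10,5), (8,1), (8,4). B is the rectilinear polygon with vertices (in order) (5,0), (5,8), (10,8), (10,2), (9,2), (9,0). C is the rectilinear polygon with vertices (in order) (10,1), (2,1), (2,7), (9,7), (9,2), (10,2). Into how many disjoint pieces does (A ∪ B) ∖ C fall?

2

(A ∪ B) ∖ C splits into 2 disjoint pieces (area 10, area 4).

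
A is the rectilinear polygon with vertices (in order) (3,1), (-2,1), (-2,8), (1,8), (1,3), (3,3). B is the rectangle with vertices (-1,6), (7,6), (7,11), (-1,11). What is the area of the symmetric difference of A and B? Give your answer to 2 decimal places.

|A| = 25, |B| = 40, |A∩B| = 4.
|A △ B| = |A| + |B| − 2·|A∩B| = 25 + 40 − 8 = 57.00.

57.00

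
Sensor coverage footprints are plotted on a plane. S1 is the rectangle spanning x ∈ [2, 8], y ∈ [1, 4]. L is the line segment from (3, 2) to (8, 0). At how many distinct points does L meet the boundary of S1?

The segment meets the boundary at (5.5,1).

1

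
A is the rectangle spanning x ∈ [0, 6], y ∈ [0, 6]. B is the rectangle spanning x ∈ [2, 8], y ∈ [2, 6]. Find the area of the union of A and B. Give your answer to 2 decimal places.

By inclusion–exclusion:
Individual areas: |A| = 36, |B| = 24.
|A∩B|: x∈[2,6], y∈[2,6] → 4·4 = 16.
|A ∪ B| = 60 − 16 = 44.00.

44.00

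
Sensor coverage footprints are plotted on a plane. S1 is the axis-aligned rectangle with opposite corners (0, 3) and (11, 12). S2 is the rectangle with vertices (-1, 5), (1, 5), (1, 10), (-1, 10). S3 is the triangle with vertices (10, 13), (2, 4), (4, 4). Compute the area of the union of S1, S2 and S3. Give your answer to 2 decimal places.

104.11

By inclusion–exclusion:
Individual areas: |S1| = 99, |S2| = 10, |S3| = 9.
|S1∩S2|: x∈[0,1], y∈[5,10] → 1·5 = 5.
|S1∩S3| = 8.8889.
|S2∩S3| = 0.
|S1∩S2∩S3| = 0.
|S1 ∪ S2 ∪ S3| = 118 − 13.8889 + 0 = 104.11.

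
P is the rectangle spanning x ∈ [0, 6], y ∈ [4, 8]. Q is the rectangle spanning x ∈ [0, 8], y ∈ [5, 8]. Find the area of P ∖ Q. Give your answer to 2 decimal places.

6.00

|P∩Q|: x∈[0,6], y∈[5,8] → 6·3 = 18.
|P| = 24.
|P ∖ Q| = |P| − |P∩Q| = 24 − 18 = 6.00.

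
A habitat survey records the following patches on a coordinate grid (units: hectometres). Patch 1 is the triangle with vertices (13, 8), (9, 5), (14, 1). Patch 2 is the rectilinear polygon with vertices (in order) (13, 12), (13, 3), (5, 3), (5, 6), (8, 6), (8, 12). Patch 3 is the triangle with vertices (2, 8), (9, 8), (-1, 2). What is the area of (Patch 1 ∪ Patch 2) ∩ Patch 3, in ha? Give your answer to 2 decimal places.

|Patch 1 ∪ Patch 2| = 58.
|(Patch 1 ∪ Patch 2) ∩ Patch 3| = 0.43.

0.43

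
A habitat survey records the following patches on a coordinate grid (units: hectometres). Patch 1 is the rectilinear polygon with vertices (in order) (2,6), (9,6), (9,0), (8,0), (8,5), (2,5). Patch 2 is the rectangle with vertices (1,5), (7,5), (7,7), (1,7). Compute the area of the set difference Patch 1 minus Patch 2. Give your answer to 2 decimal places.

7.00

|Patch 1| = 12, |Patch 1∩Patch 2| = 5.
|Patch 1 ∖ Patch 2| = |Patch 1| − |Patch 1∩Patch 2| = 12 − 5 = 7.00.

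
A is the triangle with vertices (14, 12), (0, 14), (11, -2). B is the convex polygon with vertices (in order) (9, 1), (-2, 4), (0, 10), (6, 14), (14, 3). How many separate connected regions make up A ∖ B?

A ∖ B splits into 3 disjoint pieces (area 26.1661, area 6.1109, area 5.5866).

3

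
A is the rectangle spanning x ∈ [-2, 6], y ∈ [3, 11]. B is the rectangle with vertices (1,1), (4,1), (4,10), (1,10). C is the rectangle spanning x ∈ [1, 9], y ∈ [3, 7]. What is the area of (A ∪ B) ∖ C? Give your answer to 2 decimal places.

50.00

|A ∪ B| = 70.
|(A ∪ B) ∩ C| = 20.
|(A ∪ B) ∖ C| = 70 − 20 = 50.00.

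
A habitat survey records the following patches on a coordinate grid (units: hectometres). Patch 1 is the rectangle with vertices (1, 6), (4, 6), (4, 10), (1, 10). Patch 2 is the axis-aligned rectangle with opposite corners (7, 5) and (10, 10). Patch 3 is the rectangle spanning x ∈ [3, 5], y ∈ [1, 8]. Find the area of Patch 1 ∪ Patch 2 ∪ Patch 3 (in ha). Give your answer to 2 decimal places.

By inclusion–exclusion:
Individual areas: |Patch 1| = 12, |Patch 2| = 15, |Patch 3| = 14.
|Patch 1∩Patch 2| = 0 (no overlap).
|Patch 1∩Patch 3|: x∈[3,4], y∈[6,8] → 1·2 = 2.
|Patch 2∩Patch 3| = 0 (no overlap).
|Patch 1∩Patch 2∩Patch 3| = 0.
|Patch 1 ∪ Patch 2 ∪ Patch 3| = 41 − 2 + 0 = 39.00.

39.00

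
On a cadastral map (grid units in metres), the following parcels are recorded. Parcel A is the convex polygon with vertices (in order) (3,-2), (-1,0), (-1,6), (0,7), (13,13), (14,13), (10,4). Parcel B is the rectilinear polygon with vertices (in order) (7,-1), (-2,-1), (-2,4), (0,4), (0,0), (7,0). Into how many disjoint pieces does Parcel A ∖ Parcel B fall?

2

Parcel A ∖ Parcel B splits into 2 disjoint pieces (area 1.5833, area 102.1667).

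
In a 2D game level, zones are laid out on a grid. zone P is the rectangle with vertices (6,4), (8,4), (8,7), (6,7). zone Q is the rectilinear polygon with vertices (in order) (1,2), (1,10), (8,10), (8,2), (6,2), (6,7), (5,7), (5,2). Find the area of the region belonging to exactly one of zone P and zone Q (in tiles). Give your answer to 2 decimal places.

|zone P| = 6, |zone Q| = 51, |zone P∩zone Q| = 6.
|zone P △ zone Q| = |zone P| + |zone Q| − 2·|zone P∩zone Q| = 6 + 51 − 12 = 45.00.

45.00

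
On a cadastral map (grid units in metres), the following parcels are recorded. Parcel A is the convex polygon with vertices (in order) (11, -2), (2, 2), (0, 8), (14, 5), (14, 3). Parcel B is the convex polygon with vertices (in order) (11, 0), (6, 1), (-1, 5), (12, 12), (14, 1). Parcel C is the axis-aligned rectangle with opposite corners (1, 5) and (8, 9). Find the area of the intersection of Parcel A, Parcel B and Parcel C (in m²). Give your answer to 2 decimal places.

12.31

The intersection is the polygon with vertices (3.27,7.299), (8,6.286), (8,5), (1,5), (1,6.077).
By the shoelace formula its area is 12.31.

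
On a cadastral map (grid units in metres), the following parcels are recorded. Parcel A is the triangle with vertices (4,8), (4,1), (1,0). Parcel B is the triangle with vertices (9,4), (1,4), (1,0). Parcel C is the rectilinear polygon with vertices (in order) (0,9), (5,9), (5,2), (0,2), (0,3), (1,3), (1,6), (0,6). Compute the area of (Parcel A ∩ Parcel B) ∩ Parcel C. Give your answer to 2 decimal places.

3.75

The region (Parcel A ∩ Parcel B) ∩ Parcel C is the polygon with vertices (2.5,4), (4,4), (4,2), (1.75,2).
By the shoelace formula its area is 3.75.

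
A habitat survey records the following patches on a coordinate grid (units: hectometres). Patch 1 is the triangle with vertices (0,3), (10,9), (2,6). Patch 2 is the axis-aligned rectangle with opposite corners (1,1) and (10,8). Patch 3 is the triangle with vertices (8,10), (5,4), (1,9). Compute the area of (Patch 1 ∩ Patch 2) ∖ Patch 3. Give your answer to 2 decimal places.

4.55

|Patch 1 ∩ Patch 2| = 8.05.
|(Patch 1 ∩ Patch 2) ∩ Patch 3| = 3.5.
|(Patch 1 ∩ Patch 2) ∖ Patch 3| = 8.05 − 3.5 = 4.55.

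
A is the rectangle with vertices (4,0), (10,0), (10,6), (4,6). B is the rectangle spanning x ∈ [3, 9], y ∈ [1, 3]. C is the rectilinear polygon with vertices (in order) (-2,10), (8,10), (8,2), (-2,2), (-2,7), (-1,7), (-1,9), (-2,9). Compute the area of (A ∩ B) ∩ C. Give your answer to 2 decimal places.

The region (A ∩ B) ∩ C is the polygon with vertices (8,3), (8,2), (4,2), (4,3).
By the shoelace formula its area is 4.00.

4.00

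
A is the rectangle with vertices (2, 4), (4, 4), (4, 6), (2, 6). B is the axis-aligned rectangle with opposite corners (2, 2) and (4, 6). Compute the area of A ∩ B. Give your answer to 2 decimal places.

4.00

|A∩B|: x∈[2,4], y∈[4,6] → 2·2 = 4.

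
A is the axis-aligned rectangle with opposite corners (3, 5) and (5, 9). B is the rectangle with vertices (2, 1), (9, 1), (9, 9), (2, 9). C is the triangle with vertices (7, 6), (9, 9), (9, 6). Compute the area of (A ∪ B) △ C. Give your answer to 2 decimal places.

|A ∪ B| = 56.
|(A ∪ B) ∩ C| = 3.
|(A ∪ B) △ C| = 56 + 3 − 6 = 53.00.

53.00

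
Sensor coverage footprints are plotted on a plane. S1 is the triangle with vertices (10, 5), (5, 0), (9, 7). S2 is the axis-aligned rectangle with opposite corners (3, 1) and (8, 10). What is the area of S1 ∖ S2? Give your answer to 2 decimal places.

|S1| = 7.5, |S1∩S2| = 3.1607.
|S1 ∖ S2| = |S1| − |S1∩S2| = 7.5 − 3.1607 = 4.34.

4.34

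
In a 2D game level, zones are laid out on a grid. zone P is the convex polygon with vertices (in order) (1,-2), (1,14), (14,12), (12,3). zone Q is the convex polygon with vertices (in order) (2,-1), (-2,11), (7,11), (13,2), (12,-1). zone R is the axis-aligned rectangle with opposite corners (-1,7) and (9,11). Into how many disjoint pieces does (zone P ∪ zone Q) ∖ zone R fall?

2

(zone P ∪ zone Q) ∖ zone R splits into 2 disjoint pieces (area 140.4958, area 1.5).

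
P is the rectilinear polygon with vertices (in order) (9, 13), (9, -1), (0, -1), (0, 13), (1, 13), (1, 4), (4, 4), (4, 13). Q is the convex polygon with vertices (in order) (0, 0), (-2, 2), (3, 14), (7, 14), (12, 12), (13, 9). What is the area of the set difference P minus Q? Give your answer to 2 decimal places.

|P| = 99, |P∩Q| = 56.9615.
|P ∖ Q| = |P| − |P∩Q| = 99 − 56.9615 = 42.04.

42.04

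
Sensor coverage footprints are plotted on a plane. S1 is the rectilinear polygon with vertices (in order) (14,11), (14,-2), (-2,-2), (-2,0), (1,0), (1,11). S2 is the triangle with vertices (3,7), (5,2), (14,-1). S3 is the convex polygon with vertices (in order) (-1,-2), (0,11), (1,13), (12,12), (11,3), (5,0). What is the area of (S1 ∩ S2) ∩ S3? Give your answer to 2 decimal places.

The region (S1 ∩ S2) ∩ S3 is the polygon with vertices (3,7), (9.518,2.259), (7.4,1.2), (5,2).
By the shoelace formula its area is 13.67.

13.67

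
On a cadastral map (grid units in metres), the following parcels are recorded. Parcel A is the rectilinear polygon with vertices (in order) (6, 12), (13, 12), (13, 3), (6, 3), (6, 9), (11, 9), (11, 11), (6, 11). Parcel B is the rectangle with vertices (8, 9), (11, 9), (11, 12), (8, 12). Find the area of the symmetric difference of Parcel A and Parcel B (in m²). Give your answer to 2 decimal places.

56.00

|Parcel A| = 53, |Parcel B| = 9, |Parcel A∩Parcel B| = 3.
|Parcel A △ Parcel B| = |Parcel A| + |Parcel B| − 2·|Parcel A∩Parcel B| = 53 + 9 − 6 = 56.00.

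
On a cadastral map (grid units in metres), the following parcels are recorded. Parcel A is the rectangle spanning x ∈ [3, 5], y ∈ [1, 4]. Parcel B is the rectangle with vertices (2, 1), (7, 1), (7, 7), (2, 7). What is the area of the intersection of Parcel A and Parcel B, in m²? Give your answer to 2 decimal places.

|Parcel A∩Parcel B|: x∈[3,5], y∈[1,4] → 2·3 = 6.

6.00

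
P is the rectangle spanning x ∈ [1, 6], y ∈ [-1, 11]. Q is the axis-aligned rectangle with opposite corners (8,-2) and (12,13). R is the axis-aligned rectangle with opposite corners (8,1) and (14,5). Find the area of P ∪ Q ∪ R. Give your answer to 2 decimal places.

By inclusion–exclusion:
Individual areas: |P| = 60, |Q| = 60, |R| = 24.
|P∩Q| = 0 (no overlap).
|P∩R| = 0 (no overlap).
|Q∩R|: x∈[8,12], y∈[1,5] → 4·4 = 16.
|P∩Q∩R| = 0.
|P ∪ Q ∪ R| = 144 − 16 + 0 = 128.00.

128.00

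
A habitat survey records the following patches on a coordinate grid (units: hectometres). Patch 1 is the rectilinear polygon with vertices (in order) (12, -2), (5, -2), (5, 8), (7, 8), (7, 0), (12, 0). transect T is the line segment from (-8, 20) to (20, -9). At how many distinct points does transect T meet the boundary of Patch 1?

4

The segment meets the boundary at (12,-0.714), (11.31,0), (7,4.464), (5,6.536).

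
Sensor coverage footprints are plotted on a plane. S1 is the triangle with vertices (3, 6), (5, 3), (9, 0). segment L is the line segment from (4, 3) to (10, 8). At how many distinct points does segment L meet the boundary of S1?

2

The segment meets the boundary at (5.091,3.909), (4.643,3.536).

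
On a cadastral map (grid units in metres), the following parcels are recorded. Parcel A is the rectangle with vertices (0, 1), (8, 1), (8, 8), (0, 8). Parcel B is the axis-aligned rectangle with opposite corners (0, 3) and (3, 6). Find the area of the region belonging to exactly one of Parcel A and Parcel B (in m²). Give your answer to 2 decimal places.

|Parcel A∩Parcel B|: x∈[0,3], y∈[3,6] → 3·3 = 9.
|Parcel A △ Parcel B| = |Parcel A| + |Parcel B| − 2·|Parcel A∩Parcel B| = 56 + 9 − 18 = 47.00.

47.00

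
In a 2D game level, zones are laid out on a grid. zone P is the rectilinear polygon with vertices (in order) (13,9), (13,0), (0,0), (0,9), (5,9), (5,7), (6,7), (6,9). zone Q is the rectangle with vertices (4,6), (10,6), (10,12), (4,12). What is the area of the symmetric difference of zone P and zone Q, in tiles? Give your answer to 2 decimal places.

119.00

|zone P| = 115, |zone Q| = 36, |zone P∩zone Q| = 16.
|zone P △ zone Q| = |zone P| + |zone Q| − 2·|zone P∩zone Q| = 115 + 36 − 32 = 119.00.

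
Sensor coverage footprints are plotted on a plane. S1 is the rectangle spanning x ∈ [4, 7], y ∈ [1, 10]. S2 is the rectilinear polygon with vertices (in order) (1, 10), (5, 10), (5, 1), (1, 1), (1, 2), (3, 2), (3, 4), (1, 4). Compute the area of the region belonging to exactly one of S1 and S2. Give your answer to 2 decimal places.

41.00

|S1| = 27, |S2| = 32, |S1∩S2| = 9.
|S1 △ S2| = |S1| + |S2| − 2·|S1∩S2| = 27 + 32 − 18 = 41.00.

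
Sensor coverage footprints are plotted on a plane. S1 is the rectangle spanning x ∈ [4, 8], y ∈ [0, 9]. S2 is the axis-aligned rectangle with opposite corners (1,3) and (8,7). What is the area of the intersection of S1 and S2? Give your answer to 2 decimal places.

16.00

|S1∩S2|: x∈[4,8], y∈[3,7] → 4·4 = 16.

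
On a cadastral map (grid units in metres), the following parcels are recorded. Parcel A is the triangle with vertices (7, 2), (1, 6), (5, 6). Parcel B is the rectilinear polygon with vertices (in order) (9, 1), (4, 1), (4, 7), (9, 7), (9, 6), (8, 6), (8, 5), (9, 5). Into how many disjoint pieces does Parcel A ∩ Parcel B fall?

Parcel A ∩ Parcel B is a single connected region.

1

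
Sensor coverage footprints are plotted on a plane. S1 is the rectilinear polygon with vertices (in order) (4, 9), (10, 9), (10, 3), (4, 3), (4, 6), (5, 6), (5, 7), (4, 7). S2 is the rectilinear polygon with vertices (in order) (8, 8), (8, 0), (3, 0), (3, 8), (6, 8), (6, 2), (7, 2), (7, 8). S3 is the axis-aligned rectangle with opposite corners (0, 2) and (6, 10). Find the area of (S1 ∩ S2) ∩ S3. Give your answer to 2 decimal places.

The region (S1 ∩ S2) ∩ S3 is the polygon with vertices (4,6), (5,6), (5,7), (4,7), (4,8), (6,8), (6,3), (4,3).
By the shoelace formula its area is 9.00.

9.00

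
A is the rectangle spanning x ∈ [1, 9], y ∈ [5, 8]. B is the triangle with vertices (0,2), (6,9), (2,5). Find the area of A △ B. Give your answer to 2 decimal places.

23.86

|A| = 24, |B| = 2, |A∩B| = 1.0714.
|A △ B| = |A| + |B| − 2·|A∩B| = 24 + 2 − 2.1429 = 23.86.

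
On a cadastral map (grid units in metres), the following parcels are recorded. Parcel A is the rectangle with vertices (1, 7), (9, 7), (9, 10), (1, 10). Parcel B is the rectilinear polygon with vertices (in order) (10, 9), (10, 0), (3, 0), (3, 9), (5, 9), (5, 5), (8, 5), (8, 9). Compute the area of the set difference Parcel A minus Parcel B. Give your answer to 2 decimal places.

|Parcel A| = 24, |Parcel A∩Parcel B| = 6.
|Parcel A ∖ Parcel B| = |Parcel A| − |Parcel A∩Parcel B| = 24 − 6 = 18.00.

18.00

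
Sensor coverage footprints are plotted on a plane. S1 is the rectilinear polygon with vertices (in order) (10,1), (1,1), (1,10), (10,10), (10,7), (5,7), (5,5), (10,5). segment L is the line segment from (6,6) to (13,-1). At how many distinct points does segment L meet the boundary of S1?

2

The segment meets the boundary at (10,2), (7,5).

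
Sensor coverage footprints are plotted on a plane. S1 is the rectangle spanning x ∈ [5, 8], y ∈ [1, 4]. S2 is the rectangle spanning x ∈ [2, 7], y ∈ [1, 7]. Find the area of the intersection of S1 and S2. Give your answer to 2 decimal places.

|S1∩S2|: x∈[5,7], y∈[1,4] → 2·3 = 6.

6.00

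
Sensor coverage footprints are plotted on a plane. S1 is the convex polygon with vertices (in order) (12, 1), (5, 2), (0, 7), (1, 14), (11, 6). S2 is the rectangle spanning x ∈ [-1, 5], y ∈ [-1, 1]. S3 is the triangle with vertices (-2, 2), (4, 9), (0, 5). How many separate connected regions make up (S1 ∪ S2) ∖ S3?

(S1 ∪ S2) ∖ S3 splits into 2 disjoint pieces (area 80.3077, area 12).

2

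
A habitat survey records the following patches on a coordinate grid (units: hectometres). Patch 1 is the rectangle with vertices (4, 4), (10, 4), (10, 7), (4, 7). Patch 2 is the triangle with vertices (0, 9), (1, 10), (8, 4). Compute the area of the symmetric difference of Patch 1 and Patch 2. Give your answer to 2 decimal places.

|Patch 1| = 18, |Patch 2| = 6.5, |Patch 1∩Patch 2| = 1.75.
|Patch 1 △ Patch 2| = |Patch 1| + |Patch 2| − 2·|Patch 1∩Patch 2| = 18 + 6.5 − 3.5 = 21.00.

21.00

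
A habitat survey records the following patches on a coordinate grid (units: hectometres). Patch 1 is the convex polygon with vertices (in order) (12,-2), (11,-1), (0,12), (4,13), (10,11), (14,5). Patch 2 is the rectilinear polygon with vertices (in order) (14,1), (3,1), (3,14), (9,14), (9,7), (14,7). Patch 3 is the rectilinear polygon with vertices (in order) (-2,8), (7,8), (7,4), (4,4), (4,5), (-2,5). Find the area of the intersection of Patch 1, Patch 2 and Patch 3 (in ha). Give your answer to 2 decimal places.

7.69

The intersection is the polygon with vertices (3.385,8), (7,8), (7,4), (6.769,4).
By the shoelace formula its area is 7.69.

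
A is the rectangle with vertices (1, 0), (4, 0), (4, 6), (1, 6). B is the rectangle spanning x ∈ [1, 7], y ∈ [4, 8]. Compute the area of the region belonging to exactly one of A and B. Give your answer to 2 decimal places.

30.00

|A∩B|: x∈[1,4], y∈[4,6] → 3·2 = 6.
|A △ B| = |A| + |B| − 2·|A∩B| = 18 + 24 − 12 = 30.00.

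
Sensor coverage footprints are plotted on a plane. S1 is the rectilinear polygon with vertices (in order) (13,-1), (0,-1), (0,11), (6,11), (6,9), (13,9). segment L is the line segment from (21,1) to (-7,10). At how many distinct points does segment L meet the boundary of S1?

2

The segment meets the boundary at (0,7.75), (13,3.571).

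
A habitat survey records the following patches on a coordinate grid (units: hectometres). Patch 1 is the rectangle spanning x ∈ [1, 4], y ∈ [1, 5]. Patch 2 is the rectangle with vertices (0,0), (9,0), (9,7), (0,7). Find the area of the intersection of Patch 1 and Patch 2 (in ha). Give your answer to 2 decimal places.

12.00

|Patch 1∩Patch 2|: x∈[1,4], y∈[1,5] → 3·4 = 12.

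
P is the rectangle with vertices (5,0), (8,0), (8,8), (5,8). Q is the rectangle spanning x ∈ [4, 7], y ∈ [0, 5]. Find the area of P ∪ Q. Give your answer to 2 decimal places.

29.00

By inclusion–exclusion:
Individual areas: |P| = 24, |Q| = 15.
|P∩Q|: x∈[5,7], y∈[0,5] → 2·5 = 10.
|P ∪ Q| = 39 − 10 = 29.00.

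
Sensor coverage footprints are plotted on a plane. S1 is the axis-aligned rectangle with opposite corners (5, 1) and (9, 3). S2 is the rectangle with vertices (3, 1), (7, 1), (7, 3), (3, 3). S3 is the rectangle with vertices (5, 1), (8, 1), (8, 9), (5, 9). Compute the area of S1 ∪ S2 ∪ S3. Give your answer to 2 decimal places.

30.00

By inclusion–exclusion:
Individual areas: |S1| = 8, |S2| = 8, |S3| = 24.
|S1∩S2|: x∈[5,7], y∈[1,3] → 2·2 = 4.
|S1∩S3|: x∈[5,8], y∈[1,3] → 3·2 = 6.
|S2∩S3|: x∈[5,7], y∈[1,3] → 2·2 = 4.
|S1∩S2∩S3| = 4.
|S1 ∪ S2 ∪ S3| = 40 − 14 + 4 = 30.00.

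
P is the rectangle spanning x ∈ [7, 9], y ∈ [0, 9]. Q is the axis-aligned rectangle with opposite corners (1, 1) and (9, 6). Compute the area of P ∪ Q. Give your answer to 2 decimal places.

By inclusion–exclusion:
Individual areas: |P| = 18, |Q| = 40.
|P∩Q|: x∈[7,9], y∈[1,6] → 2·5 = 10.
|P ∪ Q| = 58 − 10 = 48.00.

48.00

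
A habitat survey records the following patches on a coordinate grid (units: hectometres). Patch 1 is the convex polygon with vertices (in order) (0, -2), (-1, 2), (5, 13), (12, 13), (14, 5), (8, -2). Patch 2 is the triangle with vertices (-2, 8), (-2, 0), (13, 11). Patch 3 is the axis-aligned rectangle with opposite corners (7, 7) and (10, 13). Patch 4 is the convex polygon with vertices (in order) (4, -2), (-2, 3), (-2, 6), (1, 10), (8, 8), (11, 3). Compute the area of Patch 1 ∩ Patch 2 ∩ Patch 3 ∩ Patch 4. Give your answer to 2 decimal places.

1.16

The intersection is the polygon with vertices (7.545,7), (7,7), (7,8.286), (8,8), (8.278,7.537).
By the shoelace formula its area is 1.16.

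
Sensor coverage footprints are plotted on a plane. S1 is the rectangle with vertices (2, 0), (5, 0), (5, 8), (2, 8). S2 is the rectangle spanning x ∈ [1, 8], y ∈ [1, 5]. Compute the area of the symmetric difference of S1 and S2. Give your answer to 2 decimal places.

|S1∩S2|: x∈[2,5], y∈[1,5] → 3·4 = 12.
|S1 △ S2| = |S1| + |S2| − 2·|S1∩S2| = 24 + 28 − 24 = 28.00.

28.00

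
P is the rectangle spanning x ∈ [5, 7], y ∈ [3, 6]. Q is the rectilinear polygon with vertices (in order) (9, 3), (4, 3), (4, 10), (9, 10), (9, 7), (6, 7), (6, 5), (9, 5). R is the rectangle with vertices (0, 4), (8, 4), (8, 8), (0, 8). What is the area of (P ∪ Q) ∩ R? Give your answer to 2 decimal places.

|P ∪ Q| = 30.
|(P ∪ Q) ∩ R| = 13.00.

13.00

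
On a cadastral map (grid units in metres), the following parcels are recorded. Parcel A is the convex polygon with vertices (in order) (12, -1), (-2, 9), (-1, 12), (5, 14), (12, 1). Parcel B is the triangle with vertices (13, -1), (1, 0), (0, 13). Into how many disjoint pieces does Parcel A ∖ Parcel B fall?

3

Parcel A ∖ Parcel B splits into 3 disjoint pieces (area 0.0055, area 7.2779, area 40.0294).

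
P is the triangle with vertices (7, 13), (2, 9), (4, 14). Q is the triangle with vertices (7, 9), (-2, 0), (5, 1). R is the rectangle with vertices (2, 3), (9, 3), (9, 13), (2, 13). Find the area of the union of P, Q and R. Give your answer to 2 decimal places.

85.70

By inclusion–exclusion:
Individual areas: |P| = 8.5, |Q| = 27, |R| = 70.
|P∩Q| = 0.
|P∩R| = 6.8.
|Q∩R| = 13.
|P∩Q∩R| = 0.
|P ∪ Q ∪ R| = 105.5 − 19.8 + 0 = 85.70.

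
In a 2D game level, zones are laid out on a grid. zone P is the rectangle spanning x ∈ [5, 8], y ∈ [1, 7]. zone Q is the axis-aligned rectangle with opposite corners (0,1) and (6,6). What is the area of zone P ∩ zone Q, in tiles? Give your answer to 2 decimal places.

5.00

|zone P∩zone Q|: x∈[5,6], y∈[1,6] → 1·5 = 5.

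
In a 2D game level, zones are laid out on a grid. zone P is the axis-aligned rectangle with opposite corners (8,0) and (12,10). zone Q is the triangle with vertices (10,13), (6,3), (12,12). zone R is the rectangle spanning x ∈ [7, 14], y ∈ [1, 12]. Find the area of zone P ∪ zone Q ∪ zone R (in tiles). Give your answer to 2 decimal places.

By inclusion–exclusion:
Individual areas: |zone P| = 40, |zone Q| = 12, |zone R| = 77.
|zone P∩zone Q| = 4.5333.
|zone P∩zone R|: x∈[8,12], y∈[1,10] → 4·9 = 36.
|zone Q∩zone R| = 10.3.
|zone P∩zone Q∩zone R| = 4.5333.
|zone P ∪ zone Q ∪ zone R| = 129 − 50.8333 + 4.5333 = 82.70.

82.70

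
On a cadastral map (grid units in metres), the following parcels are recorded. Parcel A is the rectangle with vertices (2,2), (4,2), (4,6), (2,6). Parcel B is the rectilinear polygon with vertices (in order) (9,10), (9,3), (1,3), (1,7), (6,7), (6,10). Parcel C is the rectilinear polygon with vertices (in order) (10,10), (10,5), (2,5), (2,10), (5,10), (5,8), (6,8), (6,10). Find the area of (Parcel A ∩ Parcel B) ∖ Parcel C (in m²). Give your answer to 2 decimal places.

4.00

|Parcel A ∩ Parcel B| = 6.
|(Parcel A ∩ Parcel B) ∩ Parcel C| = 2.
|(Parcel A ∩ Parcel B) ∖ Parcel C| = 6 − 2 = 4.00.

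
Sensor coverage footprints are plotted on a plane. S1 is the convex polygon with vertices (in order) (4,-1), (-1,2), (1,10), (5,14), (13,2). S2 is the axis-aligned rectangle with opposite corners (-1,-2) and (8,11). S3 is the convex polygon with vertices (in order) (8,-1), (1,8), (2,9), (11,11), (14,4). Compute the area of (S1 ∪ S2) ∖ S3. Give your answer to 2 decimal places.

83.57

|S1 ∪ S2| = 147.4167.
|(S1 ∪ S2) ∩ S3| = 63.8472.
|(S1 ∪ S2) ∖ S3| = 147.4167 − 63.8472 = 83.57.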